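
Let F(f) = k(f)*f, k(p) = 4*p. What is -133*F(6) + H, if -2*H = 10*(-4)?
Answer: -19132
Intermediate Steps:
H = 20 (H = -5*(-4) = -1/2*(-40) = 20)
F(f) = 4*f**2 (F(f) = (4*f)*f = 4*f**2)
-133*F(6) + H = -532*6**2 + 20 = -532*36 + 20 = -133*144 + 20 = -19152 + 20 = -19132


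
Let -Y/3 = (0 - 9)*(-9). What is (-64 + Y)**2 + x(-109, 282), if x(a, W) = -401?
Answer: 93848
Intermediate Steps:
Y = -243 (Y = -3*(0 - 9)*(-9) = -(-27)*(-9) = -3*81 = -243)
(-64 + Y)**2 + x(-109, 282) = (-64 - 243)**2 - 401 = (-307)**2 - 401 = 94249 - 401 = 93848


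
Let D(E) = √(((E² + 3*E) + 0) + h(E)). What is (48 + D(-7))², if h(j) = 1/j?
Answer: (336 + √1365)²/49 ≈ 2838.5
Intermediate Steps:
D(E) = √(1/E + E² + 3*E) (D(E) = √(((E² + 3*E) + 0) + 1/E) = √((E² + 3*E) + 1/E) = √(1/E + E² + 3*E))
(48 + D(-7))² = (48 + √((1 + (-7)²*(3 - 7))/(-7)))² = (48 + √(-(1 + 49*(-4))/7))² = (48 + √(-(1 - 196)/7))² = (48 + √(-⅐*(-195)))² = (48 + √(195/7))² = (48 + √1365/7)²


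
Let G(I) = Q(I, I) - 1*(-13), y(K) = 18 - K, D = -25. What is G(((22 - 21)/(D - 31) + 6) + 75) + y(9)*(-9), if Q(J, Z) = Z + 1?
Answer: 783/56 ≈ 13.982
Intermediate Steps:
Q(J, Z) = 1 + Z
G(I) = 14 + I (G(I) = (1 + I) - 1*(-13) = (1 + I) + 13 = 14 + I)
G(((22 - 21)/(D - 31) + 6) + 75) + y(9)*(-9) = (14 + (((22 - 21)/(-25 - 31) + 6) + 75)) + (18 - 1*9)*(-9) = (14 + ((1/(-56) + 6) + 75)) + (18 - 9)*(-9) = (14 + ((1*(-1/56) + 6) + 75)) + 9*(-9) = (14 + ((-1/56 + 6) + 75)) - 81 = (14 + (335/56 + 75)) - 81 = (14 + 4535/56) - 81 = 5319/56 - 81 = 783/56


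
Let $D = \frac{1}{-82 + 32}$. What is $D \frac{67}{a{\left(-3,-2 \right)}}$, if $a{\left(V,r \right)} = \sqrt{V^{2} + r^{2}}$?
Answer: $- \frac{67 \sqrt{13}}{650} \approx -0.37165$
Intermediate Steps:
$D = - \frac{1}{50}$ ($D = \frac{1}{-50} = - \frac{1}{50} \approx -0.02$)
$D \frac{67}{a{\left(-3,-2 \right)}} = - \frac{67 \frac{1}{\sqrt{\left(-3\right)^{2} + \left(-2\right)^{2}}}}{50} = - \frac{67 \frac{1}{\sqrt{9 + 4}}}{50} = - \frac{67 \frac{1}{\sqrt{13}}}{50} = - \frac{67 \frac{\sqrt{13}}{13}}{50} = - \frac{\frac{67}{13} \sqrt{13}}{50} = - \frac{67 \sqrt{13}}{650}$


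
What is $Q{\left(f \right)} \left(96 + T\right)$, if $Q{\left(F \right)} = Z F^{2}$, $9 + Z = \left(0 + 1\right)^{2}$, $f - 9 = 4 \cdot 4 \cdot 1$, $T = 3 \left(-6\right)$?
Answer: $-390000$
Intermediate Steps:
$T = -18$
$f = 25$ ($f = 9 + 4 \cdot 4 \cdot 1 = 9 + 16 \cdot 1 = 9 + 16 = 25$)
$Z = -8$ ($Z = -9 + \left(0 + 1\right)^{2} = -9 + 1^{2} = -9 + 1 = -8$)
$Q{\left(F \right)} = - 8 F^{2}$
$Q{\left(f \right)} \left(96 + T\right) = - 8 \cdot 25^{2} \left(96 - 18\right) = \left(-8\right) 625 \cdot 78 = \left(-5000\right) 78 = -390000$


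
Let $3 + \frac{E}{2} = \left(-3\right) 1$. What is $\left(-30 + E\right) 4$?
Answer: $-168$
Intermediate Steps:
$E = -12$ ($E = -6 + 2 \left(\left(-3\right) 1\right) = -6 + 2 \left(-3\right) = -6 - 6 = -12$)
$\left(-30 + E\right) 4 = \left(-30 - 12\right) 4 = \left(-42\right) 4 = -168$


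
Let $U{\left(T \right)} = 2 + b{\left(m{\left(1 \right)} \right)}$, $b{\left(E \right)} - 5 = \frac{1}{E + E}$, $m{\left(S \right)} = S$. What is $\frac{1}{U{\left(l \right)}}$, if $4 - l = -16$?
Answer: $\frac{2}{15} \approx 0.13333$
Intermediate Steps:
$b{\left(E \right)} = 5 + \frac{1}{2 E}$ ($b{\left(E \right)} = 5 + \frac{1}{E + E} = 5 + \frac{1}{2 E}$)
$l = 20$ ($l = 4 - -16 = 4 + 16 = 20$)
$U{\left(T \right)} = \frac{15}{2}$ ($U{\left(T \right)} = 2 + \left(5 + \frac{1}{2 \cdot 1}\right) = 2 + \left(5 + \frac{1}{2} \cdot 1\right) = 2 + \left(5 + \frac{1}{2}\right) = 2 + \frac{11}{2} = \frac{15}{2}$)
$\frac{1}{U{\left(l \right)}} = \frac{1}{\frac{15}{2}} = \frac{2}{15}$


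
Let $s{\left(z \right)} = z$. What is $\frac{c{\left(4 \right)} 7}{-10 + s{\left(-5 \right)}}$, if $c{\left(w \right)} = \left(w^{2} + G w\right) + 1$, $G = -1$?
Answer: $- \frac{91}{15} \approx -6.0667$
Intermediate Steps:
$c{\left(w \right)} = 1 + w^{2} - w$ ($c{\left(w \right)} = \left(w^{2} - w\right) + 1 = 1 + w^{2} - w$)
$\frac{c{\left(4 \right)} 7}{-10 + s{\left(-5 \right)}} = \frac{\left(1 + 4^{2} - 4\right) 7}{-10 - 5} = \frac{\left(1 + 16 - 4\right) 7}{-15} = 13 \cdot 7 \left(- \frac{1}{15}\right) = 91 \left(- \frac{1}{15}\right) = - \frac{91}{15}$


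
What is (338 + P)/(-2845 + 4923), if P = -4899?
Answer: -4561/2078 ≈ -2.1949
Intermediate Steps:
(338 + P)/(-2845 + 4923) = (338 - 4899)/(-2845 + 4923) = -4561/2078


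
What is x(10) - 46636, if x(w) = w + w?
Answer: -46616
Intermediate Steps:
x(w) = 2*w
x(10) - 46636 = 2*10 - 46636 = 20 - 46636 = -46616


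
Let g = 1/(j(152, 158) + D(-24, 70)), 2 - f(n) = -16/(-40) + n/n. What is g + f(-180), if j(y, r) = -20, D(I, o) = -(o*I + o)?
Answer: 191/318 ≈ 0.60063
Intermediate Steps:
D(I, o) = -o - I*o (D(I, o) = -(I*o + o) = -(o + I*o) = -o - I*o)
f(n) = 3/5 (f(n) = 2 - (-16/(-40) + n/n) = 2 - (-16*(-1/40) + 1) = 2 - (2/5 + 1) = 2 - 1*7/5 = 2 - 7/5 = 3/5)
g = 1/1590 (g = 1/(-20 - 1*70*(1 - 24)) = 1/(-20 - 1*70*(-23)) = 1/(-20 + 1610) = 1/1590 ≈ 0.00062893)
g + f(-180) = 1/1590 + 3/5 = 191/318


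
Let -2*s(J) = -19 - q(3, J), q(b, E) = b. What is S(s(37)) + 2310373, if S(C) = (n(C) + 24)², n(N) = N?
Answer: 2311598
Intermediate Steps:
s(J) = 11 (s(J) = -(-19 - 1*3)/2 = -(-19 - 3)/2 = -½*(-22) = 11)
S(C) = (24 + C)² (S(C) = (C + 24)² = (24 + C)²)
S(s(37)) + 2310373 = (24 + 11)² + 2310373 = 35² + 2310373 = 1225 + 2310373 = 2311598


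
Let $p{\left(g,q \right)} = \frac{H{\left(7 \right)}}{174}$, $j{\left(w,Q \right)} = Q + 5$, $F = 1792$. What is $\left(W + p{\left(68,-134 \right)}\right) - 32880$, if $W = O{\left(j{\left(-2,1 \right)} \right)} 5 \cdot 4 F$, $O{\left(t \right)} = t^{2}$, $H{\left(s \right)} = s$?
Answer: $\frac{218780647}{174} \approx 1.2574 \cdot 10^{6}$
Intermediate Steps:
$j{\left(w,Q \right)} = 5 + Q$
$p{\left(g,q \right)} = \frac{7}{174}$
$W = 1290240$ ($W = \left(5 + 1\right)^{2} \cdot 5 \cdot 4 \cdot 1792 = 6^{2} \cdot 5 \cdot 4 \cdot 1792 = 36 \cdot 5 \cdot 4 \cdot 1792 = 180 \cdot 4 \cdot 1792 = 720 \cdot 1792 = 1290240$)
$\left(W + p{\left(68,-134 \right)}\right) - 32880 = \left(1290240 + \frac{7}{174}\right) - 32880 = \frac{224501767}{174} - 32880 = \frac{218780647}{174}$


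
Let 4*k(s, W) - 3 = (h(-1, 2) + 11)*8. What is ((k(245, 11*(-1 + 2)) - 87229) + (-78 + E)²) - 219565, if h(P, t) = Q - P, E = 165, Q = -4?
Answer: -1196833/4 ≈ -2.9921e+5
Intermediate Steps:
h(P, t) = -4 - P
k(s, W) = 67/4 (k(s, W) = ¾ + (((-4 - 1*(-1)) + 11)*8)/4 = ¾ + (((-4 + 1) + 11)*8)/4 = ¾ + ((-3 + 11)*8)/4 = ¾ + (8*8)/4 = ¾ + (¼)*64 = ¾ + 16 = 67/4)
((k(245, 11*(-1 + 2)) - 87229) + (-78 + E)²) - 219565 = ((67/4 - 87229) + (-78 + 165)²) - 219565 = (-348849/4 + 87²) - 219565 = (-348849/4 + 7569) - 219565 = -318573/4 - 219565 = -1196833/4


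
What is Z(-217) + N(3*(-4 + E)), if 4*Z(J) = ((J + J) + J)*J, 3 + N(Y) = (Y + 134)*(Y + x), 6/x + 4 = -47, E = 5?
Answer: 2428187/68 ≈ 35709.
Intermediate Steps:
x = -2/17 (x = 6/(-4 - 47) = 6/(-51) = 6*(-1/51) = -2/17 ≈ -0.11765)
N(Y) = -3 + (134 + Y)*(-2/17 + Y) (N(Y) = -3 + (Y + 134)*(Y - 2/17) = -3 + (134 + Y)*(-2/17 + Y))
Z(J) = 3*J**2/4 (Z(J) = (((J + J) + J)*J)/4 = ((2*J + J)*J)/4 = ((3*J)*J)/4 = (3*J**2)/4 = 3*J**2/4)
Z(-217) + N(3*(-4 + E)) = (3/4)*(-217)**2 + (-319/17 + (3*(-4 + 5))**2 + 2276*(3*(-4 + 5))/17) = (3/4)*47089 + (-319/17 + (3*1)**2 + 2276*(3*1)/17) = 141267/4 + (-319/17 + 3**2 + (2276/17)*3) = 141267/4 + (-319/17 + 9 + 6828/17) = 141267/4 + 6662/17 = 2428187/68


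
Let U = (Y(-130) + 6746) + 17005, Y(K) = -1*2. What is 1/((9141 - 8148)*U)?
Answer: 1/23582757 ≈ 4.2404e-8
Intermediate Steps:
Y(K) = -2
U = 23749 (U = (-2 + 6746) + 17005 = 6744 + 17005 = 23749)
1/((9141 - 8148)*U) = 1/((9141 - 8148)*23749) = (1/23749)/993 = (1/993)*(1/23749) = 1/23582757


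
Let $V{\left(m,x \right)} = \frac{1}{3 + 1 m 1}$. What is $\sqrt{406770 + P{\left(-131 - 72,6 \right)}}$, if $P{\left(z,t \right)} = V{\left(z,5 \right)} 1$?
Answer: $\frac{\sqrt{162707998}}{20} \approx 637.79$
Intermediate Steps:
$V{\left(m,x \right)} = \frac{1}{3 + m}$ ($V{\left(m,x \right)} = \frac{1}{3 + m 1} = \frac{1}{3 + m}$)
$P{\left(z,t \right)} = \frac{1}{3 + z}$ ($P{\left(z,t \right)} = \frac{1}{3 + z} 1 = \frac{1}{3 + z}$)
$\sqrt{406770 + P{\left(-131 - 72,6 \right)}} = \sqrt{406770 + \frac{1}{3 - 203}} = \sqrt{406770 + \frac{1}{-200}} = \sqrt{406770 - \frac{1}{200}} = \sqrt{\frac{81353999}{200}} = \frac{\sqrt{162707998}}{20}$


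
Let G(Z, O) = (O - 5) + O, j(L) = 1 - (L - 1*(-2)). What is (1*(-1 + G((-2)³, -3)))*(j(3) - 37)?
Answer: 492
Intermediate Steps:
j(L) = -1 - L (j(L) = 1 - (L + 2) = 1 - (2 + L) = 1 + (-2 - L) = -1 - L)
G(Z, O) = -5 + 2*O (G(Z, O) = (-5 + O) + O = -5 + 2*O)
(1*(-1 + G((-2)³, -3)))*(j(3) - 37) = (1*(-1 + (-5 + 2*(-3))))*((-1 - 1*3) - 37) = (1*(-1 + (-5 - 6)))*((-1 - 3) - 37) = (1*(-1 - 11))*(-4 - 37) = (1*(-12))*(-41) = -12*(-41) = 492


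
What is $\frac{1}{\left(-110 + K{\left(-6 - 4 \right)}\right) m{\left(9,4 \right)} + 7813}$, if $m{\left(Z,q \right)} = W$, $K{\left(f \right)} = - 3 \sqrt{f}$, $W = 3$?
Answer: $\frac{7483}{55996099} + \frac{9 i \sqrt{10}}{55996099} \approx 0.00013363 + 5.0826 \cdot 10^{-7} i$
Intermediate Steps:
$m{\left(Z,q \right)} = 3$
$\frac{1}{\left(-110 + K{\left(-6 - 4 \right)}\right) m{\left(9,4 \right)} + 7813} = \frac{1}{\left(-110 - 3 \sqrt{-6 - 4}\right) 3 + 7813} = \frac{1}{\left(-110 - 3 \sqrt{-10}\right) 3 + 7813} = \frac{1}{\left(-110 - 3 i \sqrt{10}\right) 3 + 7813} = \frac{1}{\left(-330 - 9 i \sqrt{10}\right) + 7813} = \frac{1}{7483 - 9 i \sqrt{10}}$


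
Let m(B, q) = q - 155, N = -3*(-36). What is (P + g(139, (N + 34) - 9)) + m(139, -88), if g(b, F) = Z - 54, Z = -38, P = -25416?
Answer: -25751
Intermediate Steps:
N = 108
m(B, q) = -155 + q
g(b, F) = -92 (g(b, F) = -38 - 54 = -92)
(P + g(139, (N + 34) - 9)) + m(139, -88) = (-25416 - 92) + (-155 - 88) = -25508 - 243 = -25751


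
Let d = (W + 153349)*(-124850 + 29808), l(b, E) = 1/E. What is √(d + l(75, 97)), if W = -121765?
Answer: I*√28243997621855/97 ≈ 54789.0*I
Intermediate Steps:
d = -3001806528 (d = (-121765 + 153349)*(-124850 + 29808) = 31584*(-95042) = -3001806528)
√(d + l(75, 97)) = √(-3001806528 + 1/97) = √(-291175233215/97) = I*√28243997621855/97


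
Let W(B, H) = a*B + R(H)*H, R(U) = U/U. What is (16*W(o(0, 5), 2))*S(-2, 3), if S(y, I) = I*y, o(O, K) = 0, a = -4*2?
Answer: -192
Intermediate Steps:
R(U) = 1
a = -8
W(B, H) = H - 8*B (W(B, H) = -8*B + 1*H = -8*B + H = H - 8*B)
(16*W(o(0, 5), 2))*S(-2, 3) = (16*(2 - 8*0))*(3*(-2)) = (16*(2 + 0))*(-6) = (16*2)*(-6) = 32*(-6) = -192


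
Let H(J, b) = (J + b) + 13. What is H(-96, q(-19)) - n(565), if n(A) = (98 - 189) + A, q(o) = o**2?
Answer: -196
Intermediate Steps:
n(A) = -91 + A
H(J, b) = 13 + J + b
H(-96, q(-19)) - n(565) = (13 - 96 + (-19)**2) - (-91 + 565) = (13 - 96 + 361) - 1*474 = 278 - 474 = -196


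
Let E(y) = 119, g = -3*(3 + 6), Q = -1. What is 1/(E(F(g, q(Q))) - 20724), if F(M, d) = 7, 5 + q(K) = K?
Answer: -1/20605 ≈ -4.8532e-5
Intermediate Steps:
q(K) = -5 + K
g = -27 (g = -3*9 = -27)
1/(E(F(g, q(Q))) - 20724) = 1/(119 - 20724) = 1/(-20605) = -1/20605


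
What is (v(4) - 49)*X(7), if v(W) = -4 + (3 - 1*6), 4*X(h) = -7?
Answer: 98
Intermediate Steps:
X(h) = -7/4 (X(h) = (¼)*(-7) = -7/4)
v(W) = -7 (v(W) = -4 + (3 - 6) = -4 - 3 = -7)
(v(4) - 49)*X(7) = (-7 - 49)*(-7/4) = -56*(-7/4) = 98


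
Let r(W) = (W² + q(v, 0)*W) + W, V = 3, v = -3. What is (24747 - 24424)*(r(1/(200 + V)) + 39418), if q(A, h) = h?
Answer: 524673630818/41209 ≈ 1.2732e+7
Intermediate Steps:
r(W) = W + W² (r(W) = (W² + 0*W) + W = (W² + 0) + W = W² + W = W + W²)
(24747 - 24424)*(r(1/(200 + V)) + 39418) = (24747 - 24424)*((1 + 1/(200 + 3))/(200 + 3) + 39418) = 323*((1 + 1/203)/203 + 39418) = 323*((1/203)*(204/203) + 39418) = 323*(204/41209 + 39418) = 323*(1624376566/41209) = 524673630818/41209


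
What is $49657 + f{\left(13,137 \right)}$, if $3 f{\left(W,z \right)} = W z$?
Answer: $\frac{150752}{3} \approx 50251.0$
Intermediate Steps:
$f{\left(W,z \right)} = \frac{W z}{3}$
$49657 + f{\left(13,137 \right)} = 49657 + \frac{1}{3} \cdot 13 \cdot 137 = 49657 + \frac{1781}{3} = \frac{150752}{3}$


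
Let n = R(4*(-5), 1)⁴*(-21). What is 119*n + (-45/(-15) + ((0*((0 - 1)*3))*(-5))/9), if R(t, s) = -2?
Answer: -39981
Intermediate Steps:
n = -336 (n = (-2)⁴*(-21) = 16*(-21) = -336)
119*n + (-45/(-15) + ((0*((0 - 1)*3))*(-5))/9) = 119*(-336) + (-45/(-15) + ((0*((0 - 1)*3))*(-5))/9) = -39984 + (-45*(-1/15) + ((0*(-1*3))*(-5))*(⅑)) = -39984 + (3 + ((0*(-3))*(-5))*(⅑)) = -39984 + (3 + (0*(-5))*(⅑)) = -39984 + (3 + 0*(⅑)) = -39984 + (3 + 0) = -39984 + 3 = -39981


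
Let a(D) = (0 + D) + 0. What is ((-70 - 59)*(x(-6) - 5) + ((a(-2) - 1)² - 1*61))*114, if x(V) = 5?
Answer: -5928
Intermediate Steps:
a(D) = D (a(D) = D + 0 = D)
((-70 - 59)*(x(-6) - 5) + ((a(-2) - 1)² - 1*61))*114 = ((-70 - 59)*(5 - 5) + ((-2 - 1)² - 1*61))*114 = (-129*0 + ((-3)² - 61))*114 = (0 + (9 - 61))*114 = (0 - 52)*114 = -52*114 = -5928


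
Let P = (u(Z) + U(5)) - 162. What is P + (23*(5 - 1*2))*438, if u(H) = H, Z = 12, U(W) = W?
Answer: 30077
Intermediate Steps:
P = -145 (P = (12 + 5) - 162 = 17 - 162 = -145)
P + (23*(5 - 1*2))*438 = -145 + (23*(5 - 1*2))*438 = -145 + (23*(5 - 2))*438 = -145 + (23*3)*438 = -145 + 69*438 = -145 + 30222 = 30077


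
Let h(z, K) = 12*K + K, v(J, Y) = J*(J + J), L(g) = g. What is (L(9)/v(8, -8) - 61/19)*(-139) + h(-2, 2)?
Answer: 1124775/2432 ≈ 462.49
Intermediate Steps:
v(J, Y) = 2*J**2 (v(J, Y) = J*(2*J) = 2*J**2)
h(z, K) = 13*K
(L(9)/v(8, -8) - 61/19)*(-139) + h(-2, 2) = (9/((2*8**2)) - 61/19)*(-139) + 13*2 = (9/((2*64)) - 61*1/19)*(-139) + 26 = (9/128 - 61/19)*(-139) + 26 = -7637/2432*(-139) + 26 = 1061543/2432 + 26 = 1124775/2432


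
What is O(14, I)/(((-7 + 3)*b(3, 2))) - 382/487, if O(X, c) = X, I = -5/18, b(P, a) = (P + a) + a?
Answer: -1251/974 ≈ -1.2844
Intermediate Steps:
b(P, a) = P + 2*a
I = -5/18 (I = -5*1/18 = -5/18 ≈ -0.27778)
O(14, I)/(((-7 + 3)*b(3, 2))) - 382/487 = 14/(((-7 + 3)*(3 + 2*2))) - 382/487 = 14/((-4*(3 + 4))) - 382*1/487 = 14/((-4*7)) - 382/487 = 14/(-28) - 382/487 = 14*(-1/28) - 382/487 = -½ - 382/487 = -1251/974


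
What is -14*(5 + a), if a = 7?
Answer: -168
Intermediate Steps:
-14*(5 + a) = -14*(5 + 7) = -14*12 = -168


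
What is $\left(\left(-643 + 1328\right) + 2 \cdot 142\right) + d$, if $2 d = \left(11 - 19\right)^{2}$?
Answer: $1001$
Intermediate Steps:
$d = 32$ ($d = \frac{\left(11 - 19\right)^{2}}{2} = \frac{\left(-8\right)^{2}}{2} = \frac{1}{2} \cdot 64 = 32$)
$\left(\left(-643 + 1328\right) + 2 \cdot 142\right) + d = \left(\left(-643 + 1328\right) + 2 \cdot 142\right) + 32 = \left(685 + 284\right) + 32 = 969 + 32 = 1001$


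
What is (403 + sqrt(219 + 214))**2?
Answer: (403 + sqrt(433))**2 ≈ 1.7961e+5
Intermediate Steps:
(403 + sqrt(219 + 214))**2 = (403 + sqrt(433))**2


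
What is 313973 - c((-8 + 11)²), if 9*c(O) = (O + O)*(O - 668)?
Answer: 315291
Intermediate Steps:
c(O) = 2*O*(-668 + O)/9 (c(O) = ((O + O)*(O - 668))/9 = ((2*O)*(-668 + O))/9 = (2*O*(-668 + O))/9 = 2*O*(-668 + O)/9)
313973 - c((-8 + 11)²) = 313973 - 2*(-8 + 11)²*(-668 + (-8 + 11)²)/9 = 313973 - 2*3²*(-668 + 3²)/9 = 313973 - 2*9*(-668 + 9)/9 = 313973 - 2*9*(-659)/9 = 313973 - 1*(-1318) = 313973 + 1318 = 315291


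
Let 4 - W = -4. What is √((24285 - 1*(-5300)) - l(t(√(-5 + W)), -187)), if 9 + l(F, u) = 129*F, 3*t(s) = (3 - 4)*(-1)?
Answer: √29551 ≈ 171.90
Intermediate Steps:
W = 8 (W = 4 - 1*(-4) = 4 + 4 = 8)
t(s) = ⅓ (t(s) = ((3 - 4)*(-1))/3 = (-1*(-1))/3 = (⅓)*1 = ⅓)
l(F, u) = -9 + 129*F
√((24285 - 1*(-5300)) - l(t(√(-5 + W)), -187)) = √((24285 - 1*(-5300)) - (-9 + 129*(⅓))) = √((24285 + 5300) - (-9 + 43)) = √(29585 - 1*34) = √(29585 - 34) = √29551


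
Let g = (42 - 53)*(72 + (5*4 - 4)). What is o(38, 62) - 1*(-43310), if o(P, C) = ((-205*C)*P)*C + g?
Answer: -29902418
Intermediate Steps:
g = -968 (g = -11*(72 + (20 - 4)) = -11*(72 + 16) = -11*88 = -968)
o(P, C) = -968 - 205*P*C² (o(P, C) = ((-205*C)*P)*C - 968 = (-205*C*P)*C - 968 = -205*P*C² - 968 = -968 - 205*P*C²)
o(38, 62) - 1*(-43310) = (-968 - 205*38*62²) - 1*(-43310) = (-968 - 205*38*3844) + 43310 = (-968 - 29944760) + 43310 = -29945728 + 43310 = -29902418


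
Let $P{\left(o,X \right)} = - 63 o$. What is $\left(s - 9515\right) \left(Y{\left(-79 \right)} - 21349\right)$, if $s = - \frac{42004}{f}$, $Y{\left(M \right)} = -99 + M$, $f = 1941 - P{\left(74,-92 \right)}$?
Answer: $\frac{1353392781323}{6603} \approx 2.0497 \cdot 10^{8}$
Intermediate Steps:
$f = 6603$ ($f = 1941 - \left(-63\right) 74 = 1941 - -4662 = 1941 + 4662 = 6603$)
$s = - \frac{42004}{6603} \approx -6.3614$
$\left(s - 9515\right) \left(Y{\left(-79 \right)} - 21349\right) = \left(- \frac{42004}{6603} - 9515\right) \left(\left(-99 - 79\right) - 21349\right) = - \frac{62869549 \left(-178 - 21349\right)}{6603} = \left(- \frac{62869549}{6603}\right) \left(-21527\right) = \frac{1353392781323}{6603}$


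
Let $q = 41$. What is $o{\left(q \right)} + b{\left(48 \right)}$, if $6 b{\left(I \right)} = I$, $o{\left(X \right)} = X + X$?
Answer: $90$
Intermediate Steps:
$o{\left(X \right)} = 2 X$
$b{\left(I \right)} = \frac{I}{6}$
$o{\left(q \right)} + b{\left(48 \right)} = 2 \cdot 41 + \frac{1}{6} \cdot 48 = 82 + 8 = 90$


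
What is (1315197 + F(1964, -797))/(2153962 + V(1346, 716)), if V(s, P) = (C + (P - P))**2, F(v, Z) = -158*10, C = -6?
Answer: 1313617/2153998 ≈ 0.60985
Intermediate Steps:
F(v, Z) = -1580
V(s, P) = 36 (V(s, P) = (-6 + (P - P))**2 = (-6 + 0)**2 = (-6)**2 = 36)
(1315197 + F(1964, -797))/(2153962 + V(1346, 716)) = (1315197 - 1580)/(2153962 + 36) = 1313617/2153998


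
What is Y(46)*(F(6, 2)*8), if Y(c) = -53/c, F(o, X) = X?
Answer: -424/23 ≈ -18.435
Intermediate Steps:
Y(46)*(F(6, 2)*8) = (-53/46)*(2*8) = -53*1/46*16 = -53/46*16 = -424/23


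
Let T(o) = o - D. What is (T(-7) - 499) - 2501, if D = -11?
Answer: -2996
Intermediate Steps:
T(o) = 11 + o (T(o) = o - 1*(-11) = o + 11 = 11 + o)
(T(-7) - 499) - 2501 = ((11 - 7) - 499) - 2501 = (4 - 499) - 2501 = -495 - 2501 = -2996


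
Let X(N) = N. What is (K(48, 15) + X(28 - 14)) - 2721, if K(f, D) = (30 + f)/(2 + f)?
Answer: -67636/25 ≈ -2705.4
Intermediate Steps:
K(f, D) = (30 + f)/(2 + f)
(K(48, 15) + X(28 - 14)) - 2721 = ((30 + 48)/(2 + 48) + (28 - 14)) - 2721 = (78/50 + 14) - 2721 = ((1/50)*78 + 14) - 2721 = (39/25 + 14) - 2721 = 389/25 - 2721 = -67636/25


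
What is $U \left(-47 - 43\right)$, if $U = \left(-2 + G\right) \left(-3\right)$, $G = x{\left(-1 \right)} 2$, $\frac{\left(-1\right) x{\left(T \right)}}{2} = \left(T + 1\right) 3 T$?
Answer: $-540$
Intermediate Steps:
$x{\left(T \right)} = - 2 T \left(3 + 3 T\right)$ ($x{\left(T \right)} = - 2 \left(T + 1\right) 3 T = - 2 \left(1 + T\right) 3 T = - 2 \left(3 + 3 T\right) T = - 2 T \left(3 + 3 T\right)$)
$G = 0$ ($G = \left(-6\right) \left(-1\right) \left(1 - 1\right) 2 = \left(-6\right) \left(-1\right) 0 \cdot 2 = 0 \cdot 2 = 0$)
$U = 6$ ($U = \left(-2 + 0\right) \left(-3\right) = \left(-2\right) \left(-3\right) = 6$)
$U \left(-47 - 43\right) = 6 \left(-47 - 43\right) = 6 \left(-90\right) = -540$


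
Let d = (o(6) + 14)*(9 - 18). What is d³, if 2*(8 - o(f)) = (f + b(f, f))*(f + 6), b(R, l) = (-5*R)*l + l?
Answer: -796597983000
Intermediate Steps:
b(R, l) = l - 5*R*l (b(R, l) = -5*R*l + l = l - 5*R*l)
o(f) = 8 - (6 + f)*(f + f*(1 - 5*f))/2 (o(f) = 8 - (f + f*(1 - 5*f))*(f + 6)/2 = 8 - (f + f*(1 - 5*f))*(6 + f)/2 = 8 - (6 + f)*(f + f*(1 - 5*f))/2)
d = -9270 (d = ((8 - 6*6 + 14*6² + (5/2)*6³) + 14)*(9 - 18) = ((8 - 36 + 14*36 + (5/2)*216) + 14)*(-9) = ((8 - 36 + 504 + 540) + 14)*(-9) = (1016 + 14)*(-9) = 1030*(-9) = -9270)
d³ = (-9270)³ = -796597983000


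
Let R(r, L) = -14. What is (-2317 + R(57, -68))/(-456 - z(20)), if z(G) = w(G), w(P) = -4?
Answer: 2331/452 ≈ 5.1571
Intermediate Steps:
z(G) = -4
(-2317 + R(57, -68))/(-456 - z(20)) = (-2317 - 14)/(-456 - 1*(-4)) = -2331/(-456 + 4) = -2331/(-452) = -2331*(-1/452) = 2331/452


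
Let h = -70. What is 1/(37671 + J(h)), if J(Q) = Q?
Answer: 1/37601 ≈ 2.6595e-5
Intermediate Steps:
1/(37671 + J(h)) = 1/(37671 - 70) = 1/37601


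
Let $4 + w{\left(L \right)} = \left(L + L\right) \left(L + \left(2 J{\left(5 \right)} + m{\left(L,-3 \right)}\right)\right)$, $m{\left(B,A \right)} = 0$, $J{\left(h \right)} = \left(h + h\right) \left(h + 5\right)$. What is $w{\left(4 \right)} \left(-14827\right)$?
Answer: $-24138356$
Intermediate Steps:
$J{\left(h \right)} = 2 h \left(5 + h\right)$
$w{\left(L \right)} = -4 + 2 L \left(200 + L\right)$ ($w{\left(L \right)} = -4 + \left(L + L\right) \left(L + \left(2 \cdot 2 \cdot 5 \left(5 + 5\right) + 0\right)\right) = -4 + 2 L \left(L + \left(2 \cdot 2 \cdot 5 \cdot 10 + 0\right)\right) = -4 + 2 L \left(L + \left(2 \cdot 100 + 0\right)\right) = -4 + 2 L \left(L + \left(200 + 0\right)\right) = -4 + 2 L \left(L + 200\right) = -4 + 2 L \left(200 + L\right)$)
$w{\left(4 \right)} \left(-14827\right) = \left(-4 + 2 \cdot 4^{2} + 400 \cdot 4\right) \left(-14827\right) = \left(-4 + 2 \cdot 16 + 1600\right) \left(-14827\right) = \left(-4 + 32 + 1600\right) \left(-14827\right) = 1628 \left(-14827\right) = -24138356$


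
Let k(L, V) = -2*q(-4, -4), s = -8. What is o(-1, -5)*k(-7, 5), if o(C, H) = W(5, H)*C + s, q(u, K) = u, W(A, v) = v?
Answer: -24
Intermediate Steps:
k(L, V) = 8 (k(L, V) = -2*(-4) = 8)
o(C, H) = -8 + C*H (o(C, H) = H*C - 8 = C*H - 8 = -8 + C*H)
o(-1, -5)*k(-7, 5) = (-8 - 1*(-5))*8 = (-8 + 5)*8 = -3*8 = -24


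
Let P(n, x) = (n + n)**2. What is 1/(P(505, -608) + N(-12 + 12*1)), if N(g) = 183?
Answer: 1/1020283 ≈ 9.8012e-7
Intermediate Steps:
P(n, x) = 4*n**2 (P(n, x) = (2*n)**2 = 4*n**2)
1/(P(505, -608) + N(-12 + 12*1)) = 1/(4*505**2 + 183) = 1/(4*255025 + 183) = 1/(1020100 + 183) = 1/1020283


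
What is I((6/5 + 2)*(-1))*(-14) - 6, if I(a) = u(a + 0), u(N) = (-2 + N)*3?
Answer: 1062/5 ≈ 212.40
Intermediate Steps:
u(N) = -6 + 3*N
I(a) = -6 + 3*a (I(a) = -6 + 3*(a + 0) = -6 + 3*a)
I((6/5 + 2)*(-1))*(-14) - 6 = (-6 + 3*((6/5 + 2)*(-1)))*(-14) - 6 = (-6 + 3*((16/5)*(-1)))*(-14) - 6 = (-6 + 3*(-16/5))*(-14) - 6 = (-6 - 48/5)*(-14) - 6 = -78/5*(-14) - 6 = 1092/5 - 6 = 1062/5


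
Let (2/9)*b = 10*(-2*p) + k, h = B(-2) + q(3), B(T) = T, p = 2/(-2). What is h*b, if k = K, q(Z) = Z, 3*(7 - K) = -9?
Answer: 135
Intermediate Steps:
p = -1 (p = 2*(-½) = -1)
K = 10 (K = 7 - ⅓*(-9) = 7 + 3 = 10)
k = 10
h = 1 (h = -2 + 3 = 1)
b = 135 (b = 9*(10*(-2*(-1)) + 10)/2 = 9*(10*2 + 10)/2 = 9*(20 + 10)/2 = (9/2)*30 = 135)
h*b = 1*135 = 135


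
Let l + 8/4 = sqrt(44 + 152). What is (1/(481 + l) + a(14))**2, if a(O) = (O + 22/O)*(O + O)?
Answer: 46203072601/243049 ≈ 1.9010e+5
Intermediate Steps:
l = 12 (l = -2 + sqrt(44 + 152) = -2 + sqrt(196) = -2 + 14 = 12)
a(O) = 2*O*(O + 22/O) (a(O) = (O + 22/O)*(2*O) = 2*O*(O + 22/O))
(1/(481 + l) + a(14))**2 = (1/(481 + 12) + (44 + 2*14**2))**2 = (1/493 + (44 + 2*196))**2 = (1/493 + (44 + 392))**2 = (1/493 + 436)**2 = (214949/493)**2 = 46203072601/243049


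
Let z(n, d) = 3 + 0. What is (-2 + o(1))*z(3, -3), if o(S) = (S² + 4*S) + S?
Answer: 12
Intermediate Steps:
o(S) = S² + 5*S
z(n, d) = 3
(-2 + o(1))*z(3, -3) = (-2 + 1*(5 + 1))*3 = (-2 + 1*6)*3 = (-2 + 6)*3 = 4*3 = 12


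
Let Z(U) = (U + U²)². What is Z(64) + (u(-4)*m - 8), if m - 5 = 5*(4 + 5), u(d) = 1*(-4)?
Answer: 17305392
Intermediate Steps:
u(d) = -4
m = 50 (m = 5 + 5*(4 + 5) = 5 + 5*9 = 5 + 45 = 50)
Z(64) + (u(-4)*m - 8) = 64²*(1 + 64)² + (-4*50 - 8) = 4096*65² + (-200 - 8) = 4096*4225 - 208 = 17305600 - 208 = 17305392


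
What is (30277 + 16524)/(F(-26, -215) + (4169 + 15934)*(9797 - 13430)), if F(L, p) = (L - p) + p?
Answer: -46801/73034225 ≈ -0.00064081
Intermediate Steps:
F(L, p) = L
(30277 + 16524)/(F(-26, -215) + (4169 + 15934)*(9797 - 13430)) = (30277 + 16524)/(-26 + (4169 + 15934)*(9797 - 13430)) = 46801/(-26 + 20103*(-3633)) = 46801/(-26 - 73034199) = 46801/(-73034225) = 46801*(-1/73034225) = -46801/73034225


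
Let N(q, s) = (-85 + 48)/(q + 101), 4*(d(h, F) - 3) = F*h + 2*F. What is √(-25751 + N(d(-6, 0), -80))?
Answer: I*√69631666/52 ≈ 160.47*I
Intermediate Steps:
d(h, F) = 3 + F/2 + F*h/4 (d(h, F) = 3 + (F*h + 2*F)/4 = 3 + (2*F + F*h)/4 = 3 + (F/2 + F*h/4) = 3 + F/2 + F*h/4)
N(q, s) = -37/(101 + q)
√(-25751 + N(d(-6, 0), -80)) = √(-25751 - 37/(101 + (3 + (½)*0 + (¼)*0*(-6)))) = √(-25751 - 37/(101 + (3 + 0 + 0))) = √(-25751 - 37/(101 + 3)) = √(-25751 - 37/104) = √(-2678141/104) = I*√69631666/52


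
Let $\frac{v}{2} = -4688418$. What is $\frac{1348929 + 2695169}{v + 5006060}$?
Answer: $- \frac{2022049}{2185388} \approx -0.92526$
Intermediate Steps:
$v = -9376836$ ($v = 2 \left(-4688418\right) = -9376836$)
$\frac{1348929 + 2695169}{v + 5006060} = \frac{1348929 + 2695169}{-9376836 + 5006060} = \frac{4044098}{-4370776} = 4044098 \left(- \frac{1}{4370776}\right) = - \frac{2022049}{2185388}$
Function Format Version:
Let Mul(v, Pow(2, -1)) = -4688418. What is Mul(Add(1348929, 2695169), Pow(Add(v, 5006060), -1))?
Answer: Rational(-2022049, 2185388) ≈ -0.92526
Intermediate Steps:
v = -9376836 (v = Mul(2, -4688418) = -9376836)
Mul(Add(1348929, 2695169), Pow(Add(v, 5006060), -1)) = Mul(Add(1348929, 2695169), Pow(Add(-9376836, 5006060), -1)) = Mul(4044098, Pow(-4370776, -1)) = Mul(4044098, Rational(-1, 4370776)) = Rational(-2022049, 2185388)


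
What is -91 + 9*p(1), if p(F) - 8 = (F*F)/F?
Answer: -10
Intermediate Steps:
p(F) = 8 + F (p(F) = 8 + (F*F)/F = 8 + F**2/F = 8 + F)
-91 + 9*p(1) = -91 + 9*(8 + 1) = -91 + 9*9 = -91 + 81 = -10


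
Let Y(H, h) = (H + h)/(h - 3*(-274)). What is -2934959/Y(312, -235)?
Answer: -1722820933/77 ≈ -2.2374e+7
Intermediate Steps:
Y(H, h) = (H + h)/(822 + h) (Y(H, h) = (H + h)/(h + 822) = (H + h)/(822 + h))
-2934959/Y(312, -235) = -2934959*(822 - 235)/(312 - 235) = -2934959/(77/587) = -2934959/((1/587)*77) = -2934959/77/587 = -2934959*587/77 = -1722820933/77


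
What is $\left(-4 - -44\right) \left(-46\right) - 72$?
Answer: $-1912$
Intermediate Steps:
$\left(-4 - -44\right) \left(-46\right) - 72 = \left(-4 + 44\right) \left(-46\right) - 72 = 40 \left(-46\right) - 72 = -1840 - 72 = -1912$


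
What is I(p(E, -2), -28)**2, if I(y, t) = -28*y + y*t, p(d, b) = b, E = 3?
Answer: 12544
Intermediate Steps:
I(y, t) = -28*y + t*y
I(p(E, -2), -28)**2 = (-2*(-28 - 28))**2 = (-2*(-56))**2 = 112**2 = 12544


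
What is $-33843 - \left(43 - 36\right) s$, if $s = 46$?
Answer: $-34165$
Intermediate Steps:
$-33843 - \left(43 - 36\right) s = -33843 - \left(43 - 36\right) 46 = -33843 - 7 \cdot 46 = -33843 - 322 = -34165$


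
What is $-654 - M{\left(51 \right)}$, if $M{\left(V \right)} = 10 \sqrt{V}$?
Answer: $-654 - 10 \sqrt{51} \approx -725.41$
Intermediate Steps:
$-654 - M{\left(51 \right)} = -654 - 10 \sqrt{51}$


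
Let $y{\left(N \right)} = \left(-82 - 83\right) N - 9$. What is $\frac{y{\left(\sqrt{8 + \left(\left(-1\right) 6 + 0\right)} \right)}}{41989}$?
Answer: $- \frac{9}{41989} - \frac{165 \sqrt{2}}{41989} \approx -0.0057716$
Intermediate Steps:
$y{\left(N \right)} = -9 - 165 N$ ($y{\left(N \right)} = \left(-82 - 83\right) N - 9 = - 165 N - 9 = -9 - 165 N$)
$\frac{y{\left(\sqrt{8 + \left(\left(-1\right) 6 + 0\right)} \right)}}{41989} = \frac{-9 - 165 \sqrt{8 + \left(\left(-1\right) 6 + 0\right)}}{41989} = \left(-9 - 165 \sqrt{8 + \left(-6 + 0\right)}\right) \frac{1}{41989} = \left(-9 - 165 \sqrt{8 - 6}\right) \frac{1}{41989} = \left(-9 - 165 \sqrt{2}\right) \frac{1}{41989} = - \frac{9}{41989} - \frac{165 \sqrt{2}}{41989}$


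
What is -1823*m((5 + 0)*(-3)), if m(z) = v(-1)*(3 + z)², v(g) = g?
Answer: 262512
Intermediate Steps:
m(z) = -(3 + z)²
-1823*m((5 + 0)*(-3)) = -(-1823)*(3 + (5 + 0)*(-3))² = -(-1823)*(3 + 5*(-3))² = -(-1823)*(3 - 15)² = -(-1823)*(-12)² = -(-1823)*144 = -1823*(-144) = 262512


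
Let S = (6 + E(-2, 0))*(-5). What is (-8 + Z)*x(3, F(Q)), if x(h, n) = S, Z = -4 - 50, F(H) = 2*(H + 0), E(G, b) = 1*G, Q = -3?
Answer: 1240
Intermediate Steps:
E(G, b) = G
F(H) = 2*H
Z = -54
S = -20 (S = (6 - 2)*(-5) = 4*(-5) = -20)
x(h, n) = -20
(-8 + Z)*x(3, F(Q)) = (-8 - 54)*(-20) = -62*(-20) = 1240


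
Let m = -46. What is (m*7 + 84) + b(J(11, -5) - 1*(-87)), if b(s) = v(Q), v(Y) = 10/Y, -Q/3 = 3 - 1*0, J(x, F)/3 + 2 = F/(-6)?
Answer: -2152/9 ≈ -239.11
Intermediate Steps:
J(x, F) = -6 - F/2 (J(x, F) = -6 + 3*(F/(-6)) = -6 + 3*(F*(-1/6)) = -6 + 3*(-F/6) = -6 - F/2)
Q = -9 (Q = -3*(3 - 1*0) = -3*(3 + 0) = -3*3 = -9)
b(s) = -10/9 (b(s) = 10/(-9) = 10*(-1/9) = -10/9)
(m*7 + 84) + b(J(11, -5) - 1*(-87)) = (-46*7 + 84) - 10/9 = (-322 + 84) - 10/9 = -238 - 10/9 = -2152/9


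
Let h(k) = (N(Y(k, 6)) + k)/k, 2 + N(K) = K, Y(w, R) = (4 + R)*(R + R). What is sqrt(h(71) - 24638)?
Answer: I*sqrt(124186739)/71 ≈ 156.96*I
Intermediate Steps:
Y(w, R) = 2*R*(4 + R) (Y(w, R) = (4 + R)*(2*R) = 2*R*(4 + R))
N(K) = -2 + K
h(k) = (118 + k)/k (h(k) = ((-2 + 2*6*(4 + 6)) + k)/k = ((-2 + 2*6*10) + k)/k = ((-2 + 120) + k)/k = (118 + k)/k)
sqrt(h(71) - 24638) = sqrt((118 + 71)/71 - 24638) = sqrt((1/71)*189 - 24638) = sqrt(189/71 - 24638) = sqrt(-1749109/71) = I*sqrt(124186739)/71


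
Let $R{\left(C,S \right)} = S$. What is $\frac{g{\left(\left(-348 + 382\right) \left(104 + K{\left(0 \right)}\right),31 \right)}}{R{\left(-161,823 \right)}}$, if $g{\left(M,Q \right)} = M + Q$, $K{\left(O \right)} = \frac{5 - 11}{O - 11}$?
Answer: $\frac{39441}{9053} \approx 4.3567$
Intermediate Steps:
$K{\left(O \right)} = - \frac{6}{-11 + O}$
$\frac{g{\left(\left(-348 + 382\right) \left(104 + K{\left(0 \right)}\right),31 \right)}}{R{\left(-161,823 \right)}} = \frac{\left(-348 + 382\right) \left(104 - \frac{6}{-11 + 0}\right) + 31}{823} = \left(34 \left(104 - \frac{6}{-11}\right) + 31\right) \frac{1}{823} = \left(34 \left(104 - - \frac{6}{11}\right) + 31\right) \frac{1}{823} = \left(34 \left(104 + \frac{6}{11}\right) + 31\right) \frac{1}{823} = \left(34 \cdot \frac{1150}{11} + 31\right) \frac{1}{823} = \left(\frac{39100}{11} + 31\right) \frac{1}{823} = \frac{39441}{11} \cdot \frac{1}{823} = \frac{39441}{9053}$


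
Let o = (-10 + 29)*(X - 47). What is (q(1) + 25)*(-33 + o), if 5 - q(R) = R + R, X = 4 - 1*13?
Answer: -30716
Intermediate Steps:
X = -9 (X = 4 - 13 = -9)
q(R) = 5 - 2*R (q(R) = 5 - (R + R) = 5 - 2*R)
o = -1064 (o = (-10 + 29)*(-9 - 47) = 19*(-56) = -1064)
(q(1) + 25)*(-33 + o) = ((5 - 2*1) + 25)*(-33 - 1064) = ((5 - 2) + 25)*(-1097) = (3 + 25)*(-1097) = 28*(-1097) = -30716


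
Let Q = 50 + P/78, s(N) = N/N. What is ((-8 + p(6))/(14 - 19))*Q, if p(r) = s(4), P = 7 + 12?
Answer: 27433/390 ≈ 70.341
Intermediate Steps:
s(N) = 1
P = 19
p(r) = 1
Q = 3919/78 (Q = 50 + 19/78 = 3919/78 ≈ 50.244)
((-8 + p(6))/(14 - 19))*Q = ((-8 + 1)/(14 - 19))*(3919/78) = -7/(-5)*(3919/78) = -7*(-⅕)*(3919/78) = (7/5)*(3919/78) = 27433/390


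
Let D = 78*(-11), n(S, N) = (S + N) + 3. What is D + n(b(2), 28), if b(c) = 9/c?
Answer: -1645/2 ≈ -822.50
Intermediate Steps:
n(S, N) = 3 + N + S (n(S, N) = (N + S) + 3 = 3 + N + S)
D = -858
D + n(b(2), 28) = -858 + (3 + 28 + 9/2) = -858 + 71/2 = -1645/2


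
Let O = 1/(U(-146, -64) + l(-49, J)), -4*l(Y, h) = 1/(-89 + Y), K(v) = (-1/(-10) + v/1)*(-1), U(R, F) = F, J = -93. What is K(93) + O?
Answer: -32894957/353270 ≈ -93.116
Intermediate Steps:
K(v) = -1/10 - v (K(v) = (-1*(-1/10) + v*1)*(-1) = (1/10 + v)*(-1) = -1/10 - v)
l(Y, h) = -1/(4*(-89 + Y))
O = -552/35327 (O = 1/(-64 - 1/(-356 + 4*(-49))) = 1/(-64 - 1/(-356 - 196)) = 1/(-64 - 1/(-552)) = 1/(-64 - 1*(-1/552)) = 1/(-64 + 1/552) = 1/(-35327/552) = -552/35327 ≈ -0.015625)
K(93) + O = (-1/10 - 1*93) - 552/35327 = (-1/10 - 93) - 552/35327 = -931/10 - 552/35327 = -32894957/353270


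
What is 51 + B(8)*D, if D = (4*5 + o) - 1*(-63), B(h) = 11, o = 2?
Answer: 986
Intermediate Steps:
D = 85 (D = (4*5 + 2) - 1*(-63) = (20 + 2) + 63 = 22 + 63 = 85)
51 + B(8)*D = 51 + 11*85 = 51 + 935 = 986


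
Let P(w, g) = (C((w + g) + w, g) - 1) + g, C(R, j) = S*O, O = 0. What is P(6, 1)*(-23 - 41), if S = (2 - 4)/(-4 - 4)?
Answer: 0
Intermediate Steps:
S = ¼ (S = -2/(-8) = -2*(-⅛) = ¼ ≈ 0.25000)
C(R, j) = 0 (C(R, j) = (¼)*0 = 0)
P(w, g) = -1 + g (P(w, g) = (0 - 1) + g = -1 + g)
P(6, 1)*(-23 - 41) = (-1 + 1)*(-23 - 41) = 0*(-64) = 0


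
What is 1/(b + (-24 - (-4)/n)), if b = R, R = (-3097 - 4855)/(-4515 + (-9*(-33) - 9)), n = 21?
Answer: -29589/648836 ≈ -0.045603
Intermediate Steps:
R = 7952/4227 (R = -7952/(-4515 + (297 - 9)) = -7952/(-4515 + 288) = -7952/(-4227) = -7952*(-1/4227) = 7952/4227 ≈ 1.8812)
b = 7952/4227 ≈ 1.8812
1/(b + (-24 - (-4)/n)) = 1/(7952/4227 + (-24 - (-4)/21)) = 1/(7952/4227 + (-24 - 1*(-4/21))) = 1/(7952/4227 + (-24 + 4/21)) = 1/(7952/4227 - 500/21) = 1/(-648836/29589) = -29589/648836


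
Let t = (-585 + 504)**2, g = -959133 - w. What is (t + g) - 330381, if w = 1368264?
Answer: -2651217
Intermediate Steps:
g = -2327397 (g = -959133 - 1*1368264 = -959133 - 1368264 = -2327397)
t = 6561 (t = (-81)**2 = 6561)
(t + g) - 330381 = (6561 - 2327397) - 330381 = -2320836 - 330381 = -2651217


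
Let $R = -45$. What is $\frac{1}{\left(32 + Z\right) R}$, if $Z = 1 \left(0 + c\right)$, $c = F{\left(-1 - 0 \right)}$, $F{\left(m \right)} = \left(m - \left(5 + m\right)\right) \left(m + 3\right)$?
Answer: $- \frac{1}{990} \approx -0.0010101$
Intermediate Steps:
$F{\left(m \right)} = -15 - 5 m$ ($F{\left(m \right)} = - 5 \left(3 + m\right) = -15 - 5 m$)
$c = -10$ ($c = -15 - 5 \left(-1 - 0\right) = -15 - 5 \left(-1 + 0\right) = -15 - -5 = -15 + 5 = -10$)
$Z = -10$ ($Z = 1 \left(0 - 10\right) = 1 \left(-10\right) = -10$)
$\frac{1}{\left(32 + Z\right) R} = \frac{1}{\left(32 - 10\right) \left(-45\right)} = \frac{1}{22 \left(-45\right)} = \frac{1}{-990} = - \frac{1}{990}$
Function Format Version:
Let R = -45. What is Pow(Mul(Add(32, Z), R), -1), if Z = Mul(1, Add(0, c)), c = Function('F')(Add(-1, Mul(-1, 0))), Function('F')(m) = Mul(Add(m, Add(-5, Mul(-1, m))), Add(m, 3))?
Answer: Rational(-1, 990) ≈ -0.0010101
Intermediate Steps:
Function('F')(m) = Add(-15, Mul(-5, m)) (Function('F')(m) = Mul(-5, Add(3, m)) = Add(-15, Mul(-5, m)))
c = -10 (c = Add(-15, Mul(-5, Add(-1, Mul(-1, 0)))) = Add(-15, Mul(-5, Add(-1, 0))) = Add(-15, Mul(-5, -1)) = Add(-15, 5) = -10)
Z = -10 (Z = Mul(1, Add(0, -10)) = Mul(1, -10) = -10)
Pow(Mul(Add(32, Z), R), -1) = Pow(Mul(Add(32, -10), -45), -1) = Pow(Mul(22, -45), -1) = Pow(-990, -1) = Rational(-1, 990)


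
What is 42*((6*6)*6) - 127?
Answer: 8945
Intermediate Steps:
42*((6*6)*6) - 127 = 42*(36*6) - 127 = 42*216 - 127 = 9072 - 127 = 8945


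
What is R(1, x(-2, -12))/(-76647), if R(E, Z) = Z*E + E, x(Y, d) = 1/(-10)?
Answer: -3/255490 ≈ -1.1742e-5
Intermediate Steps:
x(Y, d) = -⅒
R(E, Z) = E + E*Z (R(E, Z) = E*Z + E = E + E*Z)
R(1, x(-2, -12))/(-76647) = (1*(1 - ⅒))/(-76647) = (1*(9/10))*(-1/76647) = (9/10)*(-1/76647) = -3/255490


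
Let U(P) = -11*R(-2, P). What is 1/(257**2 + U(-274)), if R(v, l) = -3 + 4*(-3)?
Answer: 1/66214 ≈ 1.5103e-5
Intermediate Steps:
R(v, l) = -15 (R(v, l) = -3 - 12 = -15)
U(P) = 165 (U(P) = -11*(-15) = 165)
1/(257**2 + U(-274)) = 1/(257**2 + 165) = 1/(66049 + 165) = 1/66214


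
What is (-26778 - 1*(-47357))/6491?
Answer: 20579/6491 ≈ 3.1704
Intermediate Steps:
(-26778 - 1*(-47357))/6491 = (-26778 + 47357)*(1/6491) = 20579*(1/6491) = 20579/6491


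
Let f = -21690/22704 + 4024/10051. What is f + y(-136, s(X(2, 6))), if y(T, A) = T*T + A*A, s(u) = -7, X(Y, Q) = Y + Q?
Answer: 705300580731/38032984 ≈ 18544.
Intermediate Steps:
X(Y, Q) = Q + Y
y(T, A) = A² + T² (y(T, A) = T² + A² = A² + T²)
f = -21107549/38032984 (f = -21690*1/22704 + 4024*(1/10051) = -3615/3784 + 4024/10051 = -21107549/38032984 ≈ -0.55498)
f + y(-136, s(X(2, 6))) = -21107549/38032984 + ((-7)² + (-136)²) = -21107549/38032984 + (49 + 18496) = -21107549/38032984 + 18545 = 705300580731/38032984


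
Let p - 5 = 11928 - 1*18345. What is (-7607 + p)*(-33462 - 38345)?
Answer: 1006662333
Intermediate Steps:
p = -6412 (p = 5 + (11928 - 1*18345) = 5 + (11928 - 18345) = 5 - 6417 = -6412)
(-7607 + p)*(-33462 - 38345) = (-7607 - 6412)*(-33462 - 38345) = -14019*(-71807) = 1006662333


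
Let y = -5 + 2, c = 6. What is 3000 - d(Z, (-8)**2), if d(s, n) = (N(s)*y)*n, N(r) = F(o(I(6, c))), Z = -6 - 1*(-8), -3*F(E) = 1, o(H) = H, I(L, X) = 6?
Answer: 2936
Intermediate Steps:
F(E) = -1/3 (F(E) = -1/3*1 = -1/3)
Z = 2 (Z = -6 + 8 = 2)
y = -3
N(r) = -1/3
d(s, n) = n (d(s, n) = (-1/3*(-3))*n = 1*n = n)
3000 - d(Z, (-8)**2) = 3000 - 1*(-8)**2 = 3000 - 1*64 = 3000 - 64 = 2936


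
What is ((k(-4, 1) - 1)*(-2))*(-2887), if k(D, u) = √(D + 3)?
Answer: -5774 + 5774*I ≈ -5774.0 + 5774.0*I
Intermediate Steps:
k(D, u) = √(3 + D)
((k(-4, 1) - 1)*(-2))*(-2887) = ((√(3 - 4) - 1)*(-2))*(-2887) = ((√(-1) - 1)*(-2))*(-2887) = ((I - 1)*(-2))*(-2887) = ((-1 + I)*(-2))*(-2887) = (2 - 2*I)*(-2887) = -5774 + 5774*I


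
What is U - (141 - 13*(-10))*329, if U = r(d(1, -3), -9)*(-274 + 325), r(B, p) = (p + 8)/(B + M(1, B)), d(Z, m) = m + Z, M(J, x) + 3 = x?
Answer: -624062/7 ≈ -89152.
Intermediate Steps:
M(J, x) = -3 + x
d(Z, m) = Z + m
r(B, p) = (8 + p)/(-3 + 2*B) (r(B, p) = (p + 8)/(B + (-3 + B)) = (8 + p)/(-3 + 2*B))
U = 51/7 (U = ((8 - 9)/(-3 + 2*(1 - 3)))*(-274 + 325) = (-1/(-3 + 2*(-2)))*51 = (-1/(-3 - 4))*51 = (-1/(-7))*51 = -⅐*(-1)*51 = (⅐)*51 = 51/7 ≈ 7.2857)
U - (141 - 13*(-10))*329 = 51/7 - (141 - 13*(-10))*329 = 51/7 - (141 + 130)*329 = 51/7 - 271*329 = 51/7 - 1*89159 = 51/7 - 89159 = -624062/7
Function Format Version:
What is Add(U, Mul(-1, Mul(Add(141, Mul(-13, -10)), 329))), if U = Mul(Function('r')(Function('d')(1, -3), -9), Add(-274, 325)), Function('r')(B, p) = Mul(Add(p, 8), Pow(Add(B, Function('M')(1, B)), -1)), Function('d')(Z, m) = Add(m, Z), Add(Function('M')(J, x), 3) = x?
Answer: Rational(-624062, 7) ≈ -89152.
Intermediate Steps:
Function('M')(J, x) = Add(-3, x)
Function('d')(Z, m) = Add(Z, m)
Function('r')(B, p) = Mul(Pow(Add(-3, Mul(2, B)), -1), Add(8, p)) (Function('r')(B, p) = Mul(Add(p, 8), Pow(Add(B, Add(-3, B)), -1)) = Mul(Add(8, p), Pow(Add(-3, Mul(2, B)), -1)) = Mul(Pow(Add(-3, Mul(2, B)), -1), Add(8, p)))
U = Rational(51, 7) (U = Mul(Mul(Pow(Add(-3, Mul(2, Add(1, -3))), -1), Add(8, -9)), Add(-274, 325)) = Mul(Mul(Pow(Add(-3, Mul(2, -2)), -1), -1), 51) = Mul(Mul(Pow(Add(-3, -4), -1), -1), 51) = Mul(Mul(Pow(-7, -1), -1), 51) = Mul(Mul(Rational(-1, 7), -1), 51) = Mul(Rational(1, 7), 51) = Rational(51, 7) ≈ 7.2857)
Add(U, Mul(-1, Mul(Add(141, Mul(-13, -10)), 329))) = Add(Rational(51, 7), Mul(-1, Mul(Add(141, Mul(-13, -10)), 329))) = Add(Rational(51, 7), Mul(-1, Mul(Add(141, 130), 329))) = Add(Rational(51, 7), Mul(-1, Mul(271, 329))) = Add(Rational(51, 7), Mul(-1, 89159)) = Add(Rational(51, 7), -89159) = Rational(-624062, 7)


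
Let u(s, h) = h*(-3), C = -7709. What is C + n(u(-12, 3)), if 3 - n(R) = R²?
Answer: -7787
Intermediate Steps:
u(s, h) = -3*h
n(R) = 3 - R²
C + n(u(-12, 3)) = -7709 + (3 - (-3*3)²) = -7709 + (3 - 1*(-9)²) = -7709 + (3 - 1*81) = -7709 + (3 - 81) = -7709 - 78 = -7787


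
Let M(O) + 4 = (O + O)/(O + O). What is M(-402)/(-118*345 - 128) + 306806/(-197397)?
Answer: -12528751237/8061298686 ≈ -1.5542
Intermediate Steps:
M(O) = -3 (M(O) = -4 + (O + O)/(O + O) = -4 + (2*O)/((2*O)) = -4 + (2*O)*(1/(2*O)) = -4 + 1 = -3)
M(-402)/(-118*345 - 128) + 306806/(-197397) = -3/(-118*345 - 128) + 306806/(-197397) = -3/(-40710 - 128) + 306806*(-1/197397) = -3/(-40838) - 306806/197397 = -3*(-1/40838) - 306806/197397 = 3/40838 - 306806/197397 = -12528751237/8061298686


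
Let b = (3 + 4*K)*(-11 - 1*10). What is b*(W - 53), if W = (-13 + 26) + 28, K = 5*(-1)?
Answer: -4284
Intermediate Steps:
K = -5
W = 41 (W = 13 + 28 = 41)
b = 357 (b = (3 + 4*(-5))*(-11 - 1*10) = (3 - 20)*(-11 - 10) = -17*(-21) = 357)
b*(W - 53) = 357*(41 - 53) = 357*(-12) = -4284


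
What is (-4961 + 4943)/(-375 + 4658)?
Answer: -18/4283 ≈ -0.0042027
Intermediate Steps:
(-4961 + 4943)/(-375 + 4658) = -18/4283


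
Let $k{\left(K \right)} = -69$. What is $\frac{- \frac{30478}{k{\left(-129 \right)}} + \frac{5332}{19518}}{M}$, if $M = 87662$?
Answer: $\frac{49603126}{9838174767} \approx 0.0050419$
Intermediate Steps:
$\frac{- \frac{30478}{k{\left(-129 \right)}} + \frac{5332}{19518}}{M} = \frac{- \frac{30478}{-69} + \frac{5332}{19518}}{87662} = \left(\left(-30478\right) \left(- \frac{1}{69}\right) + 5332 \cdot \frac{1}{19518}\right) \frac{1}{87662} = \left(\frac{30478}{69} + \frac{2666}{9759}\right) \frac{1}{87662} = \frac{99206252}{224457} \cdot \frac{1}{87662} = \frac{49603126}{9838174767}$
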